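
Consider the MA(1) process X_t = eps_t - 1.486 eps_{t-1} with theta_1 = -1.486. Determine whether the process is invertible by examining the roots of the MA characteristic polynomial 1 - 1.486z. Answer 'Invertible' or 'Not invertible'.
\text{Not invertible}

The MA(q) characteristic polynomial is P(z) = 1 - 1.486z.
Invertibility requires all roots to lie outside the unit circle, i.e. |z| > 1 for every root.
This is linear in z: 1 + (-1.486) z = 0  =>  z = -1/(-1.486) = 0.672948,  |z| = 0.672948.
Moduli of all roots: 0.6729.
All moduli strictly greater than 1? No.
Verdict: Not invertible.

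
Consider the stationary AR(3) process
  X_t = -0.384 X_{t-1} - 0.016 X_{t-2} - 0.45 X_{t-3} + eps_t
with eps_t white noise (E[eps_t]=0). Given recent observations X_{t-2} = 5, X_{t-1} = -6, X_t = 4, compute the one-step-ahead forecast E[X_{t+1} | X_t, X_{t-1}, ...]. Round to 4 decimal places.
E[X_{t+1} \mid \mathcal F_t] = -3.6900

For an AR(p) model X_t = c + sum_i phi_i X_{t-i} + eps_t, the
one-step-ahead conditional mean is
  E[X_{t+1} | X_t, ...] = c + sum_i phi_i X_{t+1-i}.
Substitute known values:
  E[X_{t+1} | ...] = (-0.384) * (4) + (-0.016) * (-6) + (-0.45) * (5)
                   = -3.6900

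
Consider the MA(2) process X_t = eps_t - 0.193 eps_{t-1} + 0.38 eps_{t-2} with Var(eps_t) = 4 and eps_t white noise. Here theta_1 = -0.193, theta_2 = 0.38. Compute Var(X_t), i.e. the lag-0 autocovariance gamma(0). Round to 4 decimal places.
\gamma(0) = 4.7266

For an MA(q) process X_t = eps_t + sum_i theta_i eps_{t-i} with
Var(eps_t) = sigma^2, the variance is
  gamma(0) = sigma^2 * (1 + sum_i theta_i^2).
  sum_i theta_i^2 = (-0.193)^2 + (0.38)^2 = 0.037249 + 0.1444 = 0.181649.
  gamma(0) = 4 * (1 + 0.181649) = 4 * 1.181649 = 4.726596, which rounds to 4.7266.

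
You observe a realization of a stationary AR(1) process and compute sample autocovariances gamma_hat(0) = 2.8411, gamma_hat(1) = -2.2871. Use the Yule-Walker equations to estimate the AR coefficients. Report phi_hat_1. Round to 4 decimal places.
\hat\phi_{1} = -0.8050

The Yule-Walker equations for an AR(p) process read, in matrix form,
  Gamma_p phi = r_p,   with   (Gamma_p)_{ij} = gamma(|i - j|),
                       (r_p)_i = gamma(i),   i,j = 1..p.
Substitute the sample gammas (Toeplitz matrix and right-hand side of size 1):
  Gamma_p = [[2.8411]]
  r_p     = [-2.2871]
With p = 1 this is the single equation gamma(0) phi_1 = gamma(1):
  phi_hat_1 = gamma(1) / gamma(0) = -2.2871 / 2.8411 = -0.8050.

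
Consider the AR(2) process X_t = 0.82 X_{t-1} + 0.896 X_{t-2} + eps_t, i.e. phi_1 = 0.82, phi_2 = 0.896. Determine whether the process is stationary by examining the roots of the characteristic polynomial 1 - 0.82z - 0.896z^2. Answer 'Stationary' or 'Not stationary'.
\text{Not stationary}

The AR(p) characteristic polynomial is P(z) = 1 - 0.82z - 0.896z^2.
Stationarity requires all roots to lie outside the unit circle, i.e. |z| > 1 for every root.
Set 1 + (-0.82) z + (-0.896) z^2 = 0, i.e. a z^2 + b z + c = 0 with a = -0.896, b = -0.82, c = 1.
Discriminant D = b^2 - 4ac = (-0.82)^2 - 4*(-0.896)*1 = 0.6724 - (-3.584) = 4.2564.
D >= 0, so the roots are real: z = (-b +/- sqrt(D)) / (2a) = (0.82 +/- 2.063104) / (-1.792).
  z_1 = (0.82 + 2.063104) / (-1.792) = -1.6089,   |z_1| = 1.6089.
  z_2 = (0.82 - 2.063104) / (-1.792) = 0.6937,   |z_2| = 0.6937.
Moduli of all roots: 1.6089, 0.6937.
All moduli strictly greater than 1? No.
Verdict: Not stationary.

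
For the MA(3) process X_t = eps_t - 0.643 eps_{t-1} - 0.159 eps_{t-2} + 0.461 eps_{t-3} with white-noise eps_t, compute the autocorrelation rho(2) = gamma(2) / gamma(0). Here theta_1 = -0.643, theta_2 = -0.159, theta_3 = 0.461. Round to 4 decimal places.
\rho(2) = -0.2758

For an MA(q) process with theta_0 = 1, the autocovariance is
  gamma(k) = sigma^2 * sum_{i=0..q-k} theta_i * theta_{i+k},
and rho(k) = gamma(k) / gamma(0). Sigma^2 cancels.
  numerator   = (1)*(-0.159) + (-0.643)*(0.461) = -0.455423.
  denominator = (1)^2 + (-0.643)^2 + (-0.159)^2 + (0.461)^2 = 1.651251.
  rho(2) = -0.455423 / 1.651251 = -0.2758.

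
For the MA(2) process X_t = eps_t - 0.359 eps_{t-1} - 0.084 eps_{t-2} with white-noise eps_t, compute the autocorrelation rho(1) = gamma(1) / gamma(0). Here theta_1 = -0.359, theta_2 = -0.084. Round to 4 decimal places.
\rho(1) = -0.2895

For an MA(q) process with theta_0 = 1, the autocovariance is
  gamma(k) = sigma^2 * sum_{i=0..q-k} theta_i * theta_{i+k},
and rho(k) = gamma(k) / gamma(0). Sigma^2 cancels.
  numerator   = (1)*(-0.359) + (-0.359)*(-0.084) = -0.328844.
  denominator = (1)^2 + (-0.359)^2 + (-0.084)^2 = 1.135937.
  rho(1) = -0.328844 / 1.135937 = -0.2895.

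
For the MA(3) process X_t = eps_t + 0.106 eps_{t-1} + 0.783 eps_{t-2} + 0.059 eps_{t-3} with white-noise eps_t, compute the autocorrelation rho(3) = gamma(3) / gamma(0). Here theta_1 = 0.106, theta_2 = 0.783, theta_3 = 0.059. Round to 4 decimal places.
\rho(3) = 0.0362

For an MA(q) process with theta_0 = 1, the autocovariance is
  gamma(k) = sigma^2 * sum_{i=0..q-k} theta_i * theta_{i+k},
and rho(k) = gamma(k) / gamma(0). Sigma^2 cancels.
  numerator   = (1)*(0.059) = 0.059.
  denominator = (1)^2 + (0.106)^2 + (0.783)^2 + (0.059)^2 = 1.627806.
  rho(3) = 0.059 / 1.627806 = 0.0362.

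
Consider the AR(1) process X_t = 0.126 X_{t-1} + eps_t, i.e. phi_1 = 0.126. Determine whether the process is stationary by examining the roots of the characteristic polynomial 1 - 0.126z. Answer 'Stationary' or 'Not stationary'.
\text{Stationary}

The AR(p) characteristic polynomial is P(z) = 1 - 0.126z.
Stationarity requires all roots to lie outside the unit circle, i.e. |z| > 1 for every root.
This is linear in z: 1 + (-0.126) z = 0  =>  z = -1/(-0.126) = 7.936508,  |z| = 7.936508.
Moduli of all roots: 7.9365.
All moduli strictly greater than 1? Yes.
Verdict: Stationary.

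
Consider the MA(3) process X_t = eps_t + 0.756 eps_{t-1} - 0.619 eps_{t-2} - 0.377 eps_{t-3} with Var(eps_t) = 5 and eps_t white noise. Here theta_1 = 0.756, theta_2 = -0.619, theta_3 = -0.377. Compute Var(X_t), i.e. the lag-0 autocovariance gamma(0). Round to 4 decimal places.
\gamma(0) = 10.4841

For an MA(q) process X_t = eps_t + sum_i theta_i eps_{t-i} with
Var(eps_t) = sigma^2, the variance is
  gamma(0) = sigma^2 * (1 + sum_i theta_i^2).
  sum_i theta_i^2 = (0.756)^2 + (-0.619)^2 + (-0.377)^2 = 0.571536 + 0.383161 + 0.142129 = 1.096826.
  gamma(0) = 5 * (1 + 1.096826) = 5 * 2.096826 = 10.48413, which rounds to 10.4841.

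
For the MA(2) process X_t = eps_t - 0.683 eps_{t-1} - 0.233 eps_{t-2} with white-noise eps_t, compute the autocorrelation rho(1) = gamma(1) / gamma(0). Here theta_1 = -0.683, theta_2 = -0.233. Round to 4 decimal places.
\rho(1) = -0.3445

For an MA(q) process with theta_0 = 1, the autocovariance is
  gamma(k) = sigma^2 * sum_{i=0..q-k} theta_i * theta_{i+k},
and rho(k) = gamma(k) / gamma(0). Sigma^2 cancels.
  numerator   = (1)*(-0.683) + (-0.683)*(-0.233) = -0.523861.
  denominator = (1)^2 + (-0.683)^2 + (-0.233)^2 = 1.520778.
  rho(1) = -0.523861 / 1.520778 = -0.3445.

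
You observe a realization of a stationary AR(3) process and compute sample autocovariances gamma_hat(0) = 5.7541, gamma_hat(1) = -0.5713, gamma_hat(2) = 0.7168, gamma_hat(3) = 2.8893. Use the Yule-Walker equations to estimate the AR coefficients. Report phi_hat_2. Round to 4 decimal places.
\hat\phi_{2} = 0.1630

The Yule-Walker equations for an AR(p) process read, in matrix form,
  Gamma_p phi = r_p,   with   (Gamma_p)_{ij} = gamma(|i - j|),
                       (r_p)_i = gamma(i),   i,j = 1..p.
Substitute the sample gammas (Toeplitz matrix and right-hand side of size 3):
  Gamma_p = [[5.7541, -0.5713, 0.7168], [-0.5713, 5.7541, -0.5713], [0.7168, -0.5713, 5.7541]]
  r_p     = [-0.5713, 0.7168, 2.8893]
Written out (R1..R3):
  (R1) 5.7541 phi_1 - 0.5713 phi_2 + 0.7168 phi_3 = -0.5713
  (R2) -0.5713 phi_1 + 5.7541 phi_2 - 0.5713 phi_3 = 0.7168
  (R3) 0.7168 phi_1 - 0.5713 phi_2 + 5.7541 phi_3 = 2.8893
Gaussian elimination:
  R2 <- R2 - (-0.5713/5.7541) R1 = R2 - (-0.099286) R1:  5.697378 phi_2 - 0.500132 phi_3 = 0.660078
  R3 <- R3 - (0.7168/5.7541) R1 = R3 - (0.124572) R1:  -0.500132 phi_2 + 5.664807 phi_3 = 2.960468
  R3 <- R3 - (-0.500132/5.697378) R2 = R3 - (-0.087783) R2:  5.620904 phi_3 = 3.018412
Back-substitution:
  phi_hat_3 = 3.018412 / 5.620904 = 0.536998
  phi_hat_2 = (0.660078 - (-0.500132)(0.536998)) / 5.697378 = 0.162996
  phi_hat_1 = (-0.5713 - (-0.5713)(0.162996) - (0.7168)(0.536998)) / 5.7541 = -0.149997
So phi_hat = [-0.1500, 0.1630, 0.5370].
Therefore phi_hat_2 = 0.1630.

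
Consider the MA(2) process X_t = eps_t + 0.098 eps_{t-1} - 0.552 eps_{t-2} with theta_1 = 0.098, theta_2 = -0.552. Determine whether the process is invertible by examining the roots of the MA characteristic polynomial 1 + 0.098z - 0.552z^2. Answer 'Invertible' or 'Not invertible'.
\text{Invertible}

The MA(q) characteristic polynomial is P(z) = 1 + 0.098z - 0.552z^2.
Invertibility requires all roots to lie outside the unit circle, i.e. |z| > 1 for every root.
Set 1 + (0.098) z + (-0.552) z^2 = 0, i.e. a z^2 + b z + c = 0 with a = -0.552, b = 0.098, c = 1.
Discriminant D = b^2 - 4ac = (0.098)^2 - 4*(-0.552)*1 = 0.009604 - (-2.208) = 2.217604.
D >= 0, so the roots are real: z = (-b +/- sqrt(D)) / (2a) = (-0.098 +/- 1.489162) / (-1.104).
  z_1 = (-0.098 + 1.489162) / (-1.104) = -1.2601,   |z_1| = 1.2601.
  z_2 = (-0.098 - 1.489162) / (-1.104) = 1.4376,   |z_2| = 1.4376.
Moduli of all roots: 1.2601, 1.4376.
All moduli strictly greater than 1? Yes.
Verdict: Invertible.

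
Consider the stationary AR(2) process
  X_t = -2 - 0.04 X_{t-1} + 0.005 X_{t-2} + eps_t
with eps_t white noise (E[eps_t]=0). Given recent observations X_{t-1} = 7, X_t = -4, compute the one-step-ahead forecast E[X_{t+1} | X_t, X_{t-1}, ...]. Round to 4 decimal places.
E[X_{t+1} \mid \mathcal F_t] = -1.8050

For an AR(p) model X_t = c + sum_i phi_i X_{t-i} + eps_t, the
one-step-ahead conditional mean is
  E[X_{t+1} | X_t, ...] = c + sum_i phi_i X_{t+1-i}.
Substitute known values:
  E[X_{t+1} | ...] = -2 + (-0.04) * (-4) + (0.005) * (7)
                   = -1.8050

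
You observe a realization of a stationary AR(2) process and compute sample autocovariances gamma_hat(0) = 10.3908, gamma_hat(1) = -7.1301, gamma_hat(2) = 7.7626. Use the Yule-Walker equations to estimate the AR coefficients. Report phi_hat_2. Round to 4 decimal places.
\hat\phi_{2} = 0.5220

The Yule-Walker equations for an AR(p) process read, in matrix form,
  Gamma_p phi = r_p,   with   (Gamma_p)_{ij} = gamma(|i - j|),
                       (r_p)_i = gamma(i),   i,j = 1..p.
Substitute the sample gammas (Toeplitz matrix and right-hand side of size 2):
  Gamma_p = [[10.3908, -7.1301], [-7.1301, 10.3908]]
  r_p     = [-7.1301, 7.7626]
Written out:
  10.3908 phi_1 - 7.1301 phi_2 = -7.1301
  -7.1301 phi_1 + 10.3908 phi_2 = 7.7626
Solve by Cramer's rule:
  det = gamma(0)^2 - gamma(1)^2 = (10.3908)^2 - (-7.1301)^2 = 107.96872464 - 50.83832601 = 57.13039863
  phi_hat_1 = [gamma(1) gamma(0) - gamma(1) gamma(2)] / det = [(-7.1301)(10.3908) - (-7.1301)(7.7626)] / 57.13039863 = -18.73932882 / 57.13039863 = -0.328
  phi_hat_2 = [gamma(0) gamma(2) - gamma(1)^2] / det = [(10.3908)(7.7626) - (-7.1301)^2] / 57.13039863 = 29.82129807 / 57.13039863 = 0.522
So phi_hat = [-0.3280, 0.5220].
Therefore phi_hat_2 = 0.5220.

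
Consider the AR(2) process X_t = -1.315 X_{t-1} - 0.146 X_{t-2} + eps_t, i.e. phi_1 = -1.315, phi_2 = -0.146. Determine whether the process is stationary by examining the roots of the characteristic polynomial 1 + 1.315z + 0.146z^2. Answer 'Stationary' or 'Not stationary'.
\text{Not stationary}

The AR(p) characteristic polynomial is P(z) = 1 + 1.315z + 0.146z^2.
Stationarity requires all roots to lie outside the unit circle, i.e. |z| > 1 for every root.
Set 1 + (1.315) z + (0.146) z^2 = 0, i.e. a z^2 + b z + c = 0 with a = 0.146, b = 1.315, c = 1.
Discriminant D = b^2 - 4ac = (1.315)^2 - 4*(0.146)*1 = 1.729225 - (0.584) = 1.145225.
D >= 0, so the roots are real: z = (-b +/- sqrt(D)) / (2a) = (-1.315 +/- 1.070152) / (0.292).
  z_1 = (-1.315 + 1.070152) / (0.292) = -0.8385,   |z_1| = 0.8385.
  z_2 = (-1.315 - 1.070152) / (0.292) = -8.1683,   |z_2| = 8.1683.
Moduli of all roots: 0.8385, 8.1683.
All moduli strictly greater than 1? No.
Verdict: Not stationary.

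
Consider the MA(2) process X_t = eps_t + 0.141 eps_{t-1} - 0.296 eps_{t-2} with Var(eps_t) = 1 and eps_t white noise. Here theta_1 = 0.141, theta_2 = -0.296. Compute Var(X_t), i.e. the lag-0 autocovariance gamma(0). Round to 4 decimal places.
\gamma(0) = 1.1075

For an MA(q) process X_t = eps_t + sum_i theta_i eps_{t-i} with
Var(eps_t) = sigma^2, the variance is
  gamma(0) = sigma^2 * (1 + sum_i theta_i^2).
  sum_i theta_i^2 = (0.141)^2 + (-0.296)^2 = 0.019881 + 0.087616 = 0.107497.
  gamma(0) = 1 * (1 + 0.107497) = 1 * 1.107497 = 1.107497, which rounds to 1.1075.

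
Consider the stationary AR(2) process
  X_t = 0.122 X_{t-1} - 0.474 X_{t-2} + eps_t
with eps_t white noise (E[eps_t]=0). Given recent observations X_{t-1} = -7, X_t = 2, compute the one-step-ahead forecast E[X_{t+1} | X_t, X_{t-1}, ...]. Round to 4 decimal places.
E[X_{t+1} \mid \mathcal F_t] = 3.5620

For an AR(p) model X_t = c + sum_i phi_i X_{t-i} + eps_t, the
one-step-ahead conditional mean is
  E[X_{t+1} | X_t, ...] = c + sum_i phi_i X_{t+1-i}.
Substitute known values:
  E[X_{t+1} | ...] = (0.122) * (2) + (-0.474) * (-7)
                   = 3.5620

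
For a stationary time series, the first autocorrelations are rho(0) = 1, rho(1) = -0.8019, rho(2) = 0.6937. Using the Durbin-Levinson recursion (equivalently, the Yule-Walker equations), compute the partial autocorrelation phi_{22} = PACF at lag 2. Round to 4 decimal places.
\phi_{22} = 0.1419

The PACF at lag k is phi_{kk}, the last component of the solution
to the Yule-Walker system G_k phi = r_k where
  (G_k)_{ij} = rho(|i - j|), (r_k)_i = rho(i), i,j = 1..k.
Equivalently, Durbin-Levinson gives phi_{kk} iteratively:
  phi_{11} = rho(1)
  phi_{kk} = [rho(k) - sum_{j=1..k-1} phi_{k-1,j} rho(k-j)]
            / [1 - sum_{j=1..k-1} phi_{k-1,j} rho(j)],
  phi_{k,j} = phi_{k-1,j} - phi_{kk} phi_{k-1,k-j},  j = 1..k-1.
Step k = 1:
  phi_11 = rho(1) = -0.8019.
Step k = 2:
  phi_22 = [rho(2) - phi_11 rho(1)] / [1 - phi_11 rho(1)] = [0.6937 - (-0.8019)(-0.8019)] / [1 - (-0.8019)(-0.8019)]
         = 0.05065639 / 0.35695639 = 0.1419.
Therefore phi_{22} = 0.1419.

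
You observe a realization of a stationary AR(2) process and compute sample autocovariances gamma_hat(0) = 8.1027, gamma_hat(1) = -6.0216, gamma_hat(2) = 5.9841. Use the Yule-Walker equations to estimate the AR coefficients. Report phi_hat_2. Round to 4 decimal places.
\hat\phi_{2} = 0.4160

The Yule-Walker equations for an AR(p) process read, in matrix form,
  Gamma_p phi = r_p,   with   (Gamma_p)_{ij} = gamma(|i - j|),
                       (r_p)_i = gamma(i),   i,j = 1..p.
Substitute the sample gammas (Toeplitz matrix and right-hand side of size 2):
  Gamma_p = [[8.1027, -6.0216], [-6.0216, 8.1027]]
  r_p     = [-6.0216, 5.9841]
Written out:
  8.1027 phi_1 - 6.0216 phi_2 = -6.0216
  -6.0216 phi_1 + 8.1027 phi_2 = 5.9841
Solve by Cramer's rule:
  det = gamma(0)^2 - gamma(1)^2 = (8.1027)^2 - (-6.0216)^2 = 65.65374729 - 36.25966656 = 29.39408073
  phi_hat_1 = [gamma(1) gamma(0) - gamma(1) gamma(2)] / det = [(-6.0216)(8.1027) - (-6.0216)(5.9841)] / 29.39408073 = -12.75736176 / 29.39408073 = -0.434
  phi_hat_2 = [gamma(0) gamma(2) - gamma(1)^2] / det = [(8.1027)(5.9841) - (-6.0216)^2] / 29.39408073 = 12.22770051 / 29.39408073 = 0.416
So phi_hat = [-0.4340, 0.4160].
Therefore phi_hat_2 = 0.4160.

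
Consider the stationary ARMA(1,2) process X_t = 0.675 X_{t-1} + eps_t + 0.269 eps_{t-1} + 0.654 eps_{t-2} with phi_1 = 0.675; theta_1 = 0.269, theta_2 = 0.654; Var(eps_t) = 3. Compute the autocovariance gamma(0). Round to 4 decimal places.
\gamma(0) = 14.8612

Multiply the model equation by X_{t-k} and take expectations. With theta_0 = psi_0 = 1 and psi_j the MA(infinity) weights, this gives
  gamma(k) - sum_i phi_i gamma(k-i) = c_k,
  c_k = sigma^2 * sum_{j=k..q} theta_j psi_{j-k}   (c_k = 0 for k > q),
using gamma(-m) = gamma(m).
psi-weights needed (psi_j = theta_j + sum_i phi_i psi_{j-i}):
  psi_1 = theta_1 + phi_1 = 0.269 + (0.675) = 0.944
  psi_2 = theta_2 + phi_1 psi_1 = 0.654 + (0.675)(0.944) = 1.2912
Right-hand sides:
  c_0 = sigma^2 (1 + theta_1 psi_1 + theta_2 psi_2) = 3 * (1 + (0.269)(0.944) + (0.654)(1.2912)) = 3 * 2.098381 = 6.295142
  c_1 = sigma^2 (theta_1 + theta_2 psi_1) = 3 * (0.269 + (0.654)(0.944)) = 2.659128
  c_2 = sigma^2 theta_2 = 3 * (0.654) = 1.962
Equations for k = 0 and k = 1 (AR order 1):
  gamma(0) = phi_1 gamma(1) + c_0
  gamma(1) = phi_1 gamma(0) + c_1
Substituting the second into the first: gamma(0) (1 - phi_1^2) = c_0 + phi_1 c_1, so
  gamma(0) = (c_0 + phi_1 c_1) / (1 - phi_1^2) = (6.295142 + (0.675)(2.659128)) / (1 - (0.675)^2) = 8.090054 / 0.544375 = 14.861178.
Therefore gamma(0) = 14.8612 (to 4 decimal places).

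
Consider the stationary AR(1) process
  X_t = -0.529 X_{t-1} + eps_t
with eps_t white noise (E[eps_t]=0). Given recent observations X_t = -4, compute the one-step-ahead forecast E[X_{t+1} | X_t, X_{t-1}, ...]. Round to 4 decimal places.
E[X_{t+1} \mid \mathcal F_t] = 2.1160

For an AR(p) model X_t = c + sum_i phi_i X_{t-i} + eps_t, the
one-step-ahead conditional mean is
  E[X_{t+1} | X_t, ...] = c + sum_i phi_i X_{t+1-i}.
Substitute known values:
  E[X_{t+1} | ...] = (-0.529) * (-4)
                   = 2.1160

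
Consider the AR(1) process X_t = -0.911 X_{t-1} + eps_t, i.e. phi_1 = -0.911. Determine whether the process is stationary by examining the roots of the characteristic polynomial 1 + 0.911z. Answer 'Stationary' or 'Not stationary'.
\text{Stationary}

The AR(p) characteristic polynomial is P(z) = 1 + 0.911z.
Stationarity requires all roots to lie outside the unit circle, i.e. |z| > 1 for every root.
This is linear in z: 1 + (0.911) z = 0  =>  z = -1/(0.911) = -1.097695,  |z| = 1.097695.
Moduli of all roots: 1.0977.
All moduli strictly greater than 1? Yes.
Verdict: Stationary.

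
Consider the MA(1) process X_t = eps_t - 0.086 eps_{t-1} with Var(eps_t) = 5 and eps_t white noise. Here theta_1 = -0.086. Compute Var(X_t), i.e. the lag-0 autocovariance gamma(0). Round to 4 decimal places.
\gamma(0) = 5.0370

For an MA(q) process X_t = eps_t + sum_i theta_i eps_{t-i} with
Var(eps_t) = sigma^2, the variance is
  gamma(0) = sigma^2 * (1 + sum_i theta_i^2).
  sum_i theta_i^2 = (-0.086)^2 = 0.007396.
  gamma(0) = 5 * (1 + 0.007396) = 5 * 1.007396 = 5.03698, which rounds to 5.0370.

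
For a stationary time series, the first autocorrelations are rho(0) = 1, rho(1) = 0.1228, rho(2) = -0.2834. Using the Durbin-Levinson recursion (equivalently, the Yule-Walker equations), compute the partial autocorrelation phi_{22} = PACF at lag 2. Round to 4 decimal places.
\phi_{22} = -0.3030

The PACF at lag k is phi_{kk}, the last component of the solution
to the Yule-Walker system G_k phi = r_k where
  (G_k)_{ij} = rho(|i - j|), (r_k)_i = rho(i), i,j = 1..k.
Equivalently, Durbin-Levinson gives phi_{kk} iteratively:
  phi_{11} = rho(1)
  phi_{kk} = [rho(k) - sum_{j=1..k-1} phi_{k-1,j} rho(k-j)]
            / [1 - sum_{j=1..k-1} phi_{k-1,j} rho(j)],
  phi_{k,j} = phi_{k-1,j} - phi_{kk} phi_{k-1,k-j},  j = 1..k-1.
Step k = 1:
  phi_11 = rho(1) = 0.1228.
Step k = 2:
  phi_22 = [rho(2) - phi_11 rho(1)] / [1 - phi_11 rho(1)] = [-0.2834 - (0.1228)(0.1228)] / [1 - (0.1228)(0.1228)]
         = -0.29847984 / 0.98492016 = -0.303.
Therefore phi_{22} = -0.3030.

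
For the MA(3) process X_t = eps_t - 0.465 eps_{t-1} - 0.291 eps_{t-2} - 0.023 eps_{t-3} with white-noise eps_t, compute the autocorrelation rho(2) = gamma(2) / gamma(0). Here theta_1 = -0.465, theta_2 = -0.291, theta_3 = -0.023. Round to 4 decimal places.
\rho(2) = -0.2154

For an MA(q) process with theta_0 = 1, the autocovariance is
  gamma(k) = sigma^2 * sum_{i=0..q-k} theta_i * theta_{i+k},
and rho(k) = gamma(k) / gamma(0). Sigma^2 cancels.
  numerator   = (1)*(-0.291) + (-0.465)*(-0.023) = -0.280305.
  denominator = (1)^2 + (-0.465)^2 + (-0.291)^2 + (-0.023)^2 = 1.301435.
  rho(2) = -0.280305 / 1.301435 = -0.2154.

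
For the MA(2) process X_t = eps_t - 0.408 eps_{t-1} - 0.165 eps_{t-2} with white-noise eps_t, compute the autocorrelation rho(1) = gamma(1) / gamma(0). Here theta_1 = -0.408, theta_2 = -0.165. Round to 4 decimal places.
\rho(1) = -0.2854

For an MA(q) process with theta_0 = 1, the autocovariance is
  gamma(k) = sigma^2 * sum_{i=0..q-k} theta_i * theta_{i+k},
and rho(k) = gamma(k) / gamma(0). Sigma^2 cancels.
  numerator   = (1)*(-0.408) + (-0.408)*(-0.165) = -0.34068.
  denominator = (1)^2 + (-0.408)^2 + (-0.165)^2 = 1.193689.
  rho(1) = -0.34068 / 1.193689 = -0.2854.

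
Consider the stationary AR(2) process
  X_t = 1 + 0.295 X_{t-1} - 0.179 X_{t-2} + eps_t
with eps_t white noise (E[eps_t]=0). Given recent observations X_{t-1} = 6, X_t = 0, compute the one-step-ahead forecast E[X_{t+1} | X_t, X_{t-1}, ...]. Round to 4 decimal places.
E[X_{t+1} \mid \mathcal F_t] = -0.0740

For an AR(p) model X_t = c + sum_i phi_i X_{t-i} + eps_t, the
one-step-ahead conditional mean is
  E[X_{t+1} | X_t, ...] = c + sum_i phi_i X_{t+1-i}.
Substitute known values:
  E[X_{t+1} | ...] = 1 + (0.295) * (0) + (-0.179) * (6)
                   = -0.0740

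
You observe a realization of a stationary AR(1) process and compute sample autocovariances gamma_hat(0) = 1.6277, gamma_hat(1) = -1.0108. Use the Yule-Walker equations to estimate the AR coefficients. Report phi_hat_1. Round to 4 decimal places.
\hat\phi_{1} = -0.6210

The Yule-Walker equations for an AR(p) process read, in matrix form,
  Gamma_p phi = r_p,   with   (Gamma_p)_{ij} = gamma(|i - j|),
                       (r_p)_i = gamma(i),   i,j = 1..p.
Substitute the sample gammas (Toeplitz matrix and right-hand side of size 1):
  Gamma_p = [[1.6277]]
  r_p     = [-1.0108]
With p = 1 this is the single equation gamma(0) phi_1 = gamma(1):
  phi_hat_1 = gamma(1) / gamma(0) = -1.0108 / 1.6277 = -0.6210.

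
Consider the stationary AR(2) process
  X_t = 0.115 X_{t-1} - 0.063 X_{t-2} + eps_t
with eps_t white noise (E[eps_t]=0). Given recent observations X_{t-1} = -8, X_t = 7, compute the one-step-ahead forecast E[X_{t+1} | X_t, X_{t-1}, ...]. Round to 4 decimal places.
E[X_{t+1} \mid \mathcal F_t] = 1.3090

For an AR(p) model X_t = c + sum_i phi_i X_{t-i} + eps_t, the
one-step-ahead conditional mean is
  E[X_{t+1} | X_t, ...] = c + sum_i phi_i X_{t+1-i}.
Substitute known values:
  E[X_{t+1} | ...] = (0.115) * (7) + (-0.063) * (-8)
                   = 1.3090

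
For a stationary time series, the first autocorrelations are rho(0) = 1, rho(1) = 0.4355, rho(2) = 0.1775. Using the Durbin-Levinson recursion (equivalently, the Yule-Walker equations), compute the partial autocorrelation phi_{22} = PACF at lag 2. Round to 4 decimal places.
\phi_{22} = -0.0150

The PACF at lag k is phi_{kk}, the last component of the solution
to the Yule-Walker system G_k phi = r_k where
  (G_k)_{ij} = rho(|i - j|), (r_k)_i = rho(i), i,j = 1..k.
Equivalently, Durbin-Levinson gives phi_{kk} iteratively:
  phi_{11} = rho(1)
  phi_{kk} = [rho(k) - sum_{j=1..k-1} phi_{k-1,j} rho(k-j)]
            / [1 - sum_{j=1..k-1} phi_{k-1,j} rho(j)],
  phi_{k,j} = phi_{k-1,j} - phi_{kk} phi_{k-1,k-j},  j = 1..k-1.
Step k = 1:
  phi_11 = rho(1) = 0.4355.
Step k = 2:
  phi_22 = [rho(2) - phi_11 rho(1)] / [1 - phi_11 rho(1)] = [0.1775 - (0.4355)(0.4355)] / [1 - (0.4355)(0.4355)]
         = -0.01216025 / 0.81033975 = -0.015.
Therefore phi_{22} = -0.0150.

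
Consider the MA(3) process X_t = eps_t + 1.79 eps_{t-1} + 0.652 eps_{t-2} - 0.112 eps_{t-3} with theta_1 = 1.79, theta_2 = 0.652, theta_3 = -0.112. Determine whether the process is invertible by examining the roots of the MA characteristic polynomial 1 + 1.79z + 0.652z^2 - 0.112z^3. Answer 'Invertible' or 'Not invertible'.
\text{Not invertible}

The MA(q) characteristic polynomial is P(z) = 1 + 1.79z + 0.652z^2 - 0.112z^3.
Invertibility requires all roots to lie outside the unit circle, i.e. |z| > 1 for every root.
Degree 3: look for a simple real root z0 first, then factor out (1 - z/z0) and solve the remaining quadratic.
Testing z0 = -1.25: P(-1.25) = 1 + (1.79)(-1.25) + (0.652)(-1.25)^2 + (-0.112)(-1.25)^3
  = 1 + (-2.2375) + (1.01875) + (0.21875) = 0.  So z_0 = -1.25 is a root, |z_0| = 1.25.
Divide out the factor (1 + 0.8 z) = (1 - z/z0) (since 1/z0 = -0.8):
  P(z) = (1 + 0.8 z)(1 + (0.99) z + (-0.14) z^2)
  [check: z-coef 0.99 - (-0.8) = 1.79; z^2-coef -0.14 - (-0.8)(0.99) = 0.652; z^3-coef -(-0.8)(-0.14) = -0.112.]
Remaining roots from the quadratic factor 1 + (0.99) z + (-0.14) z^2:
  Set 1 + (0.99) z + (-0.14) z^2 = 0, i.e. a z^2 + b z + c = 0 with a = -0.14, b = 0.99, c = 1.
  Discriminant D = b^2 - 4ac = (0.99)^2 - 4*(-0.14)*1 = 0.9801 - (-0.56) = 1.5401.
  D >= 0, so the roots are real: z = (-b +/- sqrt(D)) / (2a) = (-0.99 +/- 1.241008) / (-0.28).
    z_1 = (-0.99 + 1.241008) / (-0.28) = -0.8965,   |z_1| = 0.8965.
    z_2 = (-0.99 - 1.241008) / (-0.28) = 7.9679,   |z_2| = 7.9679.
Moduli of all roots: 1.2500, 0.8965, 7.9679.
All moduli strictly greater than 1? No.
Verdict: Not invertible.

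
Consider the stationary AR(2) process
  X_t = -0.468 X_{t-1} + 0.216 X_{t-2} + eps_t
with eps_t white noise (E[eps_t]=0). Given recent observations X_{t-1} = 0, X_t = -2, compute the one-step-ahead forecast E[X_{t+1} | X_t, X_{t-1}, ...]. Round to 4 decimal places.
E[X_{t+1} \mid \mathcal F_t] = 0.9360

For an AR(p) model X_t = c + sum_i phi_i X_{t-i} + eps_t, the
one-step-ahead conditional mean is
  E[X_{t+1} | X_t, ...] = c + sum_i phi_i X_{t+1-i}.
Substitute known values:
  E[X_{t+1} | ...] = (-0.468) * (-2) + (0.216) * (0)
                   = 0.9360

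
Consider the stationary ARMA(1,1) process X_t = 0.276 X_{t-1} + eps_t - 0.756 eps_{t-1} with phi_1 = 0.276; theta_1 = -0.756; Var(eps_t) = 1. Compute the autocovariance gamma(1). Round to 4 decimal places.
\gamma(1) = -0.4112

Multiply the model equation by X_{t-k} and take expectations. With theta_0 = psi_0 = 1 and psi_j the MA(infinity) weights, this gives
  gamma(k) - sum_i phi_i gamma(k-i) = c_k,
  c_k = sigma^2 * sum_{j=k..q} theta_j psi_{j-k}   (c_k = 0 for k > q),
using gamma(-m) = gamma(m).
psi-weights needed (psi_j = theta_j + sum_i phi_i psi_{j-i}):
  psi_1 = theta_1 + phi_1 = -0.756 + (0.276) = -0.48
Right-hand sides:
  c_0 = sigma^2 (1 + theta_1 psi_1) = 1 * (1 + (-0.756)(-0.48)) = 1 * 1.36288 = 1.36288
  c_1 = sigma^2 theta_1 = 1 * (-0.756) = -0.756
  c_2 = 0
Equations for k = 0 and k = 1 (AR order 1):
  gamma(0) = phi_1 gamma(1) + c_0
  gamma(1) = phi_1 gamma(0) + c_1
Substituting the second into the first: gamma(0) (1 - phi_1^2) = c_0 + phi_1 c_1, so
  gamma(0) = (c_0 + phi_1 c_1) / (1 - phi_1^2) = (1.36288 + (0.276)(-0.756)) / (1 - (0.276)^2) = 1.154224 / 0.923824 = 1.249398.
  gamma(1) = phi_1 gamma(0) + c_1 = (0.276)(1.249398) + (-0.756) = -0.411166.
Therefore gamma(1) = -0.4112 (to 4 decimal places).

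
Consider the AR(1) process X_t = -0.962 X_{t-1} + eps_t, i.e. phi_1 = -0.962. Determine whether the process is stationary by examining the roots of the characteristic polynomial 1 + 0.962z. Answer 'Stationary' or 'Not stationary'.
\text{Stationary}

The AR(p) characteristic polynomial is P(z) = 1 + 0.962z.
Stationarity requires all roots to lie outside the unit circle, i.e. |z| > 1 for every root.
This is linear in z: 1 + (0.962) z = 0  =>  z = -1/(0.962) = -1.039501,  |z| = 1.039501.
Moduli of all roots: 1.0395.
All moduli strictly greater than 1? Yes.
Verdict: Stationary.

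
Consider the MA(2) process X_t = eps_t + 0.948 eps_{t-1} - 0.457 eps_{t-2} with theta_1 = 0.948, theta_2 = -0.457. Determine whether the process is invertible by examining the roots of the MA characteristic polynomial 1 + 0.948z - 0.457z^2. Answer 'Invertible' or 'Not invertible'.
\text{Not invertible}

The MA(q) characteristic polynomial is P(z) = 1 + 0.948z - 0.457z^2.
Invertibility requires all roots to lie outside the unit circle, i.e. |z| > 1 for every root.
Set 1 + (0.948) z + (-0.457) z^2 = 0, i.e. a z^2 + b z + c = 0 with a = -0.457, b = 0.948, c = 1.
Discriminant D = b^2 - 4ac = (0.948)^2 - 4*(-0.457)*1 = 0.898704 - (-1.828) = 2.726704.
D >= 0, so the roots are real: z = (-b +/- sqrt(D)) / (2a) = (-0.948 +/- 1.651273) / (-0.914).
  z_1 = (-0.948 + 1.651273) / (-0.914) = -0.7694,   |z_1| = 0.7694.
  z_2 = (-0.948 - 1.651273) / (-0.914) = 2.8438,   |z_2| = 2.8438.
Moduli of all roots: 0.7694, 2.8438.
All moduli strictly greater than 1? No.
Verdict: Not invertible.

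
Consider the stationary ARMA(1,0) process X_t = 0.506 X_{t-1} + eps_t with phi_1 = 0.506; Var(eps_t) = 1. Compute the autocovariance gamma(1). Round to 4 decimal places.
\gamma(1) = 0.6801

Multiply the model equation by X_{t-k} and take expectations. With theta_0 = psi_0 = 1 and psi_j the MA(infinity) weights, this gives
  gamma(k) - sum_i phi_i gamma(k-i) = c_k,
  c_k = sigma^2 * sum_{j=k..q} theta_j psi_{j-k}   (c_k = 0 for k > q),
using gamma(-m) = gamma(m).
Pure AR (q = 0): c_0 = sigma^2 = 1, c_k = 0 for k >= 1.
Equations for k = 0 and k = 1 (AR order 1):
  gamma(0) = phi_1 gamma(1) + c_0
  gamma(1) = phi_1 gamma(0) + c_1
Substituting the second into the first: gamma(0) (1 - phi_1^2) = c_0 + phi_1 c_1, so
  gamma(0) = c_0 / (1 - phi_1^2) = 1 / (1 - (0.506)^2) = 1 / 0.743964 = 1.344151.
  gamma(1) = phi_1 gamma(0) = (0.506)(1.344151) = 0.68014.
Therefore gamma(1) = 0.6801 (to 4 decimal places).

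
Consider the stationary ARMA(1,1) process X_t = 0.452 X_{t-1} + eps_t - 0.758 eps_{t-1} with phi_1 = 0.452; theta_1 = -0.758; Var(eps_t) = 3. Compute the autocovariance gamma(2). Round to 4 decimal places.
\gamma(2) = -0.3428

Multiply the model equation by X_{t-k} and take expectations. With theta_0 = psi_0 = 1 and psi_j the MA(infinity) weights, this gives
  gamma(k) - sum_i phi_i gamma(k-i) = c_k,
  c_k = sigma^2 * sum_{j=k..q} theta_j psi_{j-k}   (c_k = 0 for k > q),
using gamma(-m) = gamma(m).
psi-weights needed (psi_j = theta_j + sum_i phi_i psi_{j-i}):
  psi_1 = theta_1 + phi_1 = -0.758 + (0.452) = -0.306
Right-hand sides:
  c_0 = sigma^2 (1 + theta_1 psi_1) = 3 * (1 + (-0.758)(-0.306)) = 3 * 1.231948 = 3.695844
  c_1 = sigma^2 theta_1 = 3 * (-0.758) = -2.274
  c_2 = 0
Equations for k = 0 and k = 1 (AR order 1):
  gamma(0) = phi_1 gamma(1) + c_0
  gamma(1) = phi_1 gamma(0) + c_1
Substituting the second into the first: gamma(0) (1 - phi_1^2) = c_0 + phi_1 c_1, so
  gamma(0) = (c_0 + phi_1 c_1) / (1 - phi_1^2) = (3.695844 + (0.452)(-2.274)) / (1 - (0.452)^2) = 2.667996 / 0.795696 = 3.353034.
  gamma(1) = phi_1 gamma(0) + c_1 = (0.452)(3.353034) + (-2.274) = -0.758428.
For k = 2 (> q): gamma(2) = phi_1 gamma(1) = (0.452)(-0.758428) = -0.34281.
Therefore gamma(2) = -0.3428 (to 4 decimal places).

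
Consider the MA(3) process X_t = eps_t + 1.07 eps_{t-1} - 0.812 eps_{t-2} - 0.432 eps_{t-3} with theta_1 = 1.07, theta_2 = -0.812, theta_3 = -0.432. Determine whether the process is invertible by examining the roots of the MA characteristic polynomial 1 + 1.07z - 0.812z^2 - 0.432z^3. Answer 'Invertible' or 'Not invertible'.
\text{Not invertible}

The MA(q) characteristic polynomial is P(z) = 1 + 1.07z - 0.812z^2 - 0.432z^3.
Invertibility requires all roots to lie outside the unit circle, i.e. |z| > 1 for every root.
Degree 3: look for a simple real root z0 first, then factor out (1 - z/z0) and solve the remaining quadratic.
Testing z0 = -2.5: P(-2.5) = 1 + (1.07)(-2.5) + (-0.812)(-2.5)^2 + (-0.432)(-2.5)^3
  = 1 + (-2.675) + (-5.075) + (6.75) = 0.  So z_0 = -2.5 is a root, |z_0| = 2.5.
Divide out the factor (1 + 0.4 z) = (1 - z/z0) (since 1/z0 = -0.4):
  P(z) = (1 + 0.4 z)(1 + (0.67) z + (-1.08) z^2)
  [check: z-coef 0.67 - (-0.4) = 1.07; z^2-coef -1.08 - (-0.4)(0.67) = -0.812; z^3-coef -(-0.4)(-1.08) = -0.432.]
Remaining roots from the quadratic factor 1 + (0.67) z + (-1.08) z^2:
  Set 1 + (0.67) z + (-1.08) z^2 = 0, i.e. a z^2 + b z + c = 0 with a = -1.08, b = 0.67, c = 1.
  Discriminant D = b^2 - 4ac = (0.67)^2 - 4*(-1.08)*1 = 0.4489 - (-4.32) = 4.7689.
  D >= 0, so the roots are real: z = (-b +/- sqrt(D)) / (2a) = (-0.67 +/- 2.183781) / (-2.16).
    z_1 = (-0.67 + 2.183781) / (-2.16) = -0.7008,   |z_1| = 0.7008.
    z_2 = (-0.67 - 2.183781) / (-2.16) = 1.3212,   |z_2| = 1.3212.
Moduli of all roots: 2.5000, 0.7008, 1.3212.
All moduli strictly greater than 1? No.
Verdict: Not invertible.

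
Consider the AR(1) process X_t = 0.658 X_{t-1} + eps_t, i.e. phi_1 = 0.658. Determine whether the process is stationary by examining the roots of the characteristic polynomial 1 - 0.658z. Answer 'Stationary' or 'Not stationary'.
\text{Stationary}

The AR(p) characteristic polynomial is P(z) = 1 - 0.658z.
Stationarity requires all roots to lie outside the unit circle, i.e. |z| > 1 for every root.
This is linear in z: 1 + (-0.658) z = 0  =>  z = -1/(-0.658) = 1.519757,  |z| = 1.519757.
Moduli of all roots: 1.5198.
All moduli strictly greater than 1? Yes.
Verdict: Stationary.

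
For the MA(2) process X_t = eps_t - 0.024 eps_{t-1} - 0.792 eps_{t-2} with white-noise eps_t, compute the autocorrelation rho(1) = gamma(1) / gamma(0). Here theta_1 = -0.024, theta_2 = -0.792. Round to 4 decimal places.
\rho(1) = -0.0031

For an MA(q) process with theta_0 = 1, the autocovariance is
  gamma(k) = sigma^2 * sum_{i=0..q-k} theta_i * theta_{i+k},
and rho(k) = gamma(k) / gamma(0). Sigma^2 cancels.
  numerator   = (1)*(-0.024) + (-0.024)*(-0.792) = -0.004992.
  denominator = (1)^2 + (-0.024)^2 + (-0.792)^2 = 1.62784.
  rho(1) = -0.004992 / 1.62784 = -0.0031.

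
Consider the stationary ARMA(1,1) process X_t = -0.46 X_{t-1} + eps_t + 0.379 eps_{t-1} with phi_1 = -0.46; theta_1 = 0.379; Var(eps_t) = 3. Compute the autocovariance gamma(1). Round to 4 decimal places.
\gamma(1) = -0.2545

Multiply the model equation by X_{t-k} and take expectations. With theta_0 = psi_0 = 1 and psi_j the MA(infinity) weights, this gives
  gamma(k) - sum_i phi_i gamma(k-i) = c_k,
  c_k = sigma^2 * sum_{j=k..q} theta_j psi_{j-k}   (c_k = 0 for k > q),
using gamma(-m) = gamma(m).
psi-weights needed (psi_j = theta_j + sum_i phi_i psi_{j-i}):
  psi_1 = theta_1 + phi_1 = 0.379 + (-0.46) = -0.081
Right-hand sides:
  c_0 = sigma^2 (1 + theta_1 psi_1) = 3 * (1 + (0.379)(-0.081)) = 3 * 0.969301 = 2.907903
  c_1 = sigma^2 theta_1 = 3 * (0.379) = 1.137
  c_2 = 0
Equations for k = 0 and k = 1 (AR order 1):
  gamma(0) = phi_1 gamma(1) + c_0
  gamma(1) = phi_1 gamma(0) + c_1
Substituting the second into the first: gamma(0) (1 - phi_1^2) = c_0 + phi_1 c_1, so
  gamma(0) = (c_0 + phi_1 c_1) / (1 - phi_1^2) = (2.907903 + (-0.46)(1.137)) / (1 - (-0.46)^2) = 2.384883 / 0.7884 = 3.024966.
  gamma(1) = phi_1 gamma(0) + c_1 = (-0.46)(3.024966) + (1.137) = -0.254484.
Therefore gamma(1) = -0.2545 (to 4 decimal places).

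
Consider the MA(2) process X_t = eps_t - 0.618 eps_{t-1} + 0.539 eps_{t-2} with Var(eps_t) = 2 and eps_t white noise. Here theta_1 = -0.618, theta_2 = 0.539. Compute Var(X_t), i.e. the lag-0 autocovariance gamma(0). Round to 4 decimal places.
\gamma(0) = 3.3449

For an MA(q) process X_t = eps_t + sum_i theta_i eps_{t-i} with
Var(eps_t) = sigma^2, the variance is
  gamma(0) = sigma^2 * (1 + sum_i theta_i^2).
  sum_i theta_i^2 = (-0.618)^2 + (0.539)^2 = 0.381924 + 0.290521 = 0.672445.
  gamma(0) = 2 * (1 + 0.672445) = 2 * 1.672445 = 3.34489, which rounds to 3.3449.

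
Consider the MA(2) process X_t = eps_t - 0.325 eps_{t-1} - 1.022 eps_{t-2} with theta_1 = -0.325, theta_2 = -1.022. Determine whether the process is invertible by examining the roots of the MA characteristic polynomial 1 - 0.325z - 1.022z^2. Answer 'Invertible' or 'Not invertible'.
\text{Not invertible}

The MA(q) characteristic polynomial is P(z) = 1 - 0.325z - 1.022z^2.
Invertibility requires all roots to lie outside the unit circle, i.e. |z| > 1 for every root.
Set 1 + (-0.325) z + (-1.022) z^2 = 0, i.e. a z^2 + b z + c = 0 with a = -1.022, b = -0.325, c = 1.
Discriminant D = b^2 - 4ac = (-0.325)^2 - 4*(-1.022)*1 = 0.105625 - (-4.088) = 4.193625.
D >= 0, so the roots are real: z = (-b +/- sqrt(D)) / (2a) = (0.325 +/- 2.047834) / (-2.044).
  z_1 = (0.325 + 2.047834) / (-2.044) = -1.1609,   |z_1| = 1.1609.
  z_2 = (0.325 - 2.047834) / (-2.044) = 0.8429,   |z_2| = 0.8429.
Moduli of all roots: 1.1609, 0.8429.
All moduli strictly greater than 1? No.
Verdict: Not invertible.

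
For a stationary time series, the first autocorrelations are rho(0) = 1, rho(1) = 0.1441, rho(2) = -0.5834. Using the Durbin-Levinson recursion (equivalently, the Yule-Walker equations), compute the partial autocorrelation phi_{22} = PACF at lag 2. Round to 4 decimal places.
\phi_{22} = -0.6170

The PACF at lag k is phi_{kk}, the last component of the solution
to the Yule-Walker system G_k phi = r_k where
  (G_k)_{ij} = rho(|i - j|), (r_k)_i = rho(i), i,j = 1..k.
Equivalently, Durbin-Levinson gives phi_{kk} iteratively:
  phi_{11} = rho(1)
  phi_{kk} = [rho(k) - sum_{j=1..k-1} phi_{k-1,j} rho(k-j)]
            / [1 - sum_{j=1..k-1} phi_{k-1,j} rho(j)],
  phi_{k,j} = phi_{k-1,j} - phi_{kk} phi_{k-1,k-j},  j = 1..k-1.
Step k = 1:
  phi_11 = rho(1) = 0.1441.
Step k = 2:
  phi_22 = [rho(2) - phi_11 rho(1)] / [1 - phi_11 rho(1)] = [-0.5834 - (0.1441)(0.1441)] / [1 - (0.1441)(0.1441)]
         = -0.60416481 / 0.97923519 = -0.617.
Therefore phi_{22} = -0.6170.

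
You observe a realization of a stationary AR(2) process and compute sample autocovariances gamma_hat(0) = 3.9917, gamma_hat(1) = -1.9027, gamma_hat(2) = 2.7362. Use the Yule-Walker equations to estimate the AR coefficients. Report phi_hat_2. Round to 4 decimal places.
\hat\phi_{2} = 0.5930

The Yule-Walker equations for an AR(p) process read, in matrix form,
  Gamma_p phi = r_p,   with   (Gamma_p)_{ij} = gamma(|i - j|),
                       (r_p)_i = gamma(i),   i,j = 1..p.
Substitute the sample gammas (Toeplitz matrix and right-hand side of size 2):
  Gamma_p = [[3.9917, -1.9027], [-1.9027, 3.9917]]
  r_p     = [-1.9027, 2.7362]
Written out:
  3.9917 phi_1 - 1.9027 phi_2 = -1.9027
  -1.9027 phi_1 + 3.9917 phi_2 = 2.7362
Solve by Cramer's rule:
  det = gamma(0)^2 - gamma(1)^2 = (3.9917)^2 - (-1.9027)^2 = 15.93366889 - 3.62026729 = 12.3134016
  phi_hat_1 = [gamma(1) gamma(0) - gamma(1) gamma(2)] / det = [(-1.9027)(3.9917) - (-1.9027)(2.7362)] / 12.3134016 = -2.38883985 / 12.3134016 = -0.194
  phi_hat_2 = [gamma(0) gamma(2) - gamma(1)^2] / det = [(3.9917)(2.7362) - (-1.9027)^2] / 12.3134016 = 7.30182225 / 12.3134016 = 0.593
So phi_hat = [-0.1940, 0.5930].
Therefore phi_hat_2 = 0.5930.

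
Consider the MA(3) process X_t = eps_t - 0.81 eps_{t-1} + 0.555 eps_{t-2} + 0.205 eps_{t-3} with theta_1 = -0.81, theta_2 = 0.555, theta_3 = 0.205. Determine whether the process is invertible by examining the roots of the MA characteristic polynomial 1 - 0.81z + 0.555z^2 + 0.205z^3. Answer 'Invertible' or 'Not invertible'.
\text{Invertible}

The MA(q) characteristic polynomial is P(z) = 1 - 0.81z + 0.555z^2 + 0.205z^3.
Invertibility requires all roots to lie outside the unit circle, i.e. |z| > 1 for every root.
Degree 3: look for a simple real root z0 first, then factor out (1 - z/z0) and solve the remaining quadratic.
Testing z0 = -4: P(-4) = 1 + (-0.81)(-4) + (0.555)(-4)^2 + (0.205)(-4)^3
  = 1 + (3.24) + (8.88) + (-13.12) = 0.  So z_0 = -4 is a root, |z_0| = 4.
Divide out the factor (1 + 0.25 z) = (1 - z/z0) (since 1/z0 = -0.25):
  P(z) = (1 + 0.25 z)(1 + (-1.06) z + (0.82) z^2)
  [check: z-coef -1.06 - (-0.25) = -0.81; z^2-coef 0.82 - (-0.25)(-1.06) = 0.555; z^3-coef -(-0.25)(0.82) = 0.205.]
Remaining roots from the quadratic factor 1 + (-1.06) z + (0.82) z^2:
  Set 1 + (-1.06) z + (0.82) z^2 = 0, i.e. a z^2 + b z + c = 0 with a = 0.82, b = -1.06, c = 1.
  Discriminant D = b^2 - 4ac = (-1.06)^2 - 4*(0.82)*1 = 1.1236 - (3.28) = -2.1564.
  D < 0, so the roots are the complex-conjugate pair z = (-b +/- i sqrt(-D)) / (2a) = 0.6463 +/- 0.8954i.
  For a conjugate pair |z|^2 = z * conj(z) = (product of roots) = c/a = 1/(0.82) = 1.219512, so |z| = sqrt(1.219512) = 1.1043 for both roots.
Moduli of all roots: 4.0000, 1.1043, 1.1043.
All moduli strictly greater than 1? Yes.
Verdict: Invertible.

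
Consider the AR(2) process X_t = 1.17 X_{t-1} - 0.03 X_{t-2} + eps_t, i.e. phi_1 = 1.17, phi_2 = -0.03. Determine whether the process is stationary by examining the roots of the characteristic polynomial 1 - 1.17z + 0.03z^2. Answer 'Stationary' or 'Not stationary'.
\text{Not stationary}

The AR(p) characteristic polynomial is P(z) = 1 - 1.17z + 0.03z^2.
Stationarity requires all roots to lie outside the unit circle, i.e. |z| > 1 for every root.
Set 1 + (-1.17) z + (0.03) z^2 = 0, i.e. a z^2 + b z + c = 0 with a = 0.03, b = -1.17, c = 1.
Discriminant D = b^2 - 4ac = (-1.17)^2 - 4*(0.03)*1 = 1.3689 - (0.12) = 1.2489.
D >= 0, so the roots are real: z = (-b +/- sqrt(D)) / (2a) = (1.17 +/- 1.117542) / (0.06).
  z_1 = (1.17 + 1.117542) / (0.06) = 38.1257,   |z_1| = 38.1257.
  z_2 = (1.17 - 1.117542) / (0.06) = 0.8743,   |z_2| = 0.8743.
Moduli of all roots: 38.1257, 0.8743.
All moduli strictly greater than 1? No.
Verdict: Not stationary.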